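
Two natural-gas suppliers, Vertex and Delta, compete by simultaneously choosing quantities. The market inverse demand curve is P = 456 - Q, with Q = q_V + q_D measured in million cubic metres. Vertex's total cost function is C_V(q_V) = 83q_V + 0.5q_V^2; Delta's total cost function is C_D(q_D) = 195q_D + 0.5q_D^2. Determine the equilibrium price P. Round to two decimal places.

Vertex's profit: π_V = (456 - Q)q_V - (83q_V + (1/2)q_V²). Setting ∂π_V/∂q_V = 0: 373 - 3q_V - (q_D) = 0.
Delta's profit: π_D = (456 - Q)q_D - (195q_D + (1/2)q_D²). Setting ∂π_D/∂q_D = 0: 261 - 3q_D - (q_V) = 0.
So q_V = (373 - q_D)/3 and q_D = (261 - q_V)/3.
Substituting one into the other gives q_V = 429/4 and q_D = 205/4.
Total output Q = 317/2, so price P = 456 - 317/2 = 595/2.

297.50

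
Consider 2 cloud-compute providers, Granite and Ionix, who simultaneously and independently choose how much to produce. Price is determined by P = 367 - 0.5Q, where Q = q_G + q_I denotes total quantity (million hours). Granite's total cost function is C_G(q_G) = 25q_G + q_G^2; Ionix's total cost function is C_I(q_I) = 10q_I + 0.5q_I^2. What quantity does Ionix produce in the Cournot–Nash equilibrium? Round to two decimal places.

Granite's profit: π_G = (367 - 0.5Q)q_G - (25q_G + q_G²). Setting ∂π_G/∂q_G = 0: 342 - 3q_G - (1/2)(q_I) = 0.
Ionix's profit: π_I = (367 - 0.5Q)q_I - (10q_I + (1/2)q_I²). Setting ∂π_I/∂q_I = 0: 357 - 2q_I - (1/2)(q_G) = 0.
Best responses: q_G = (342 - (1/2)q_I)/3, q_I = (357 - (1/2)q_G)/2.
Solving the pair: q_G = 87.9130, q_I = 156.5217.

156.52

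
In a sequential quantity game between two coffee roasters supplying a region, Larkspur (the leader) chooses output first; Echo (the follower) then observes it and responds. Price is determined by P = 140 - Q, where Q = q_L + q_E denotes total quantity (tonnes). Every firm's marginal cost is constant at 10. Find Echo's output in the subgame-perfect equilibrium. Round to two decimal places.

The follower Echo best-responds to any q_L: π_E = (140 - Q)q_E - 10q_E.
∂π_E/∂q_E = 130 - q_L - 2q_E = 0 gives the reaction function q_E = (130 - q_L)/2.
Larkspur substitutes q_E(q_L) into its own profit: π_L = q_L(140 - q_L - (130 - q_L)/2) - 10q_L = (75 - (1/2)q_L)q_L - 10q_L.
Leader FOC: 65 - q_L = 0, so q_L = 65.
Then q_E = (130 - 65)/2 = 65/2.

32.50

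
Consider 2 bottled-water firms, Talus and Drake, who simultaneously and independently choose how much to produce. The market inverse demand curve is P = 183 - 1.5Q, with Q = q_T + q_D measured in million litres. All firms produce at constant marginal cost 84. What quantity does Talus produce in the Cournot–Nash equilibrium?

22

Each firm earns π_i = (183 - 1.5Q)q_i - 84q_i.
First-order condition (treating rivals' output as given): 99 - 3q_i - (3/2)q_j = 0.
By symmetry each firm produces the same amount; substituting q_j = q_i yields q_i = 99/(9/2) = 22.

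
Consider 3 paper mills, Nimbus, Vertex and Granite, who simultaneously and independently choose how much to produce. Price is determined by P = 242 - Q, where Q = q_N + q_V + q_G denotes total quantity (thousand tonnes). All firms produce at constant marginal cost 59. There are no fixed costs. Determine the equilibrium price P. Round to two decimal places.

Each firm earns π_i = (242 - Q)q_i - 59q_i.
Setting ∂π_i/∂q_i = 0 with rivals' quantities fixed: 183 - 2q_i - Σ_{j≠i} q_j = 0.
With identical firms every q_j equals q_i, so Σ_{j≠i} q_j = 2q_i and 183 = 4q_i, giving q_i = 183/4.
Total output Q = 549/4, so price P = 242 - 549/4 = 419/4.

104.75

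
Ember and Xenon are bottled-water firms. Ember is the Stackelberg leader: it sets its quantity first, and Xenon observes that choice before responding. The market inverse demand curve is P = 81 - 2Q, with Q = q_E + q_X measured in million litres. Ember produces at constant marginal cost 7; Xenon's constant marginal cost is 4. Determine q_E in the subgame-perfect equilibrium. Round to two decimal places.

17.75

The follower Xenon best-responds to any q_E: π_X = (81 - 2Q)q_X - 4q_X.
∂π_X/∂q_X = 77 - 2q_E - 4q_X = 0 gives the reaction function q_X = (77 - 2q_E)/4.
Ember substitutes q_X(q_E) into its own profit: π_E = q_E(81 - 2q_E - (77 - 2q_E)/2) - 7q_E = (85/2 - q_E)q_E - 7q_E.
The leader's first-order condition 71/2 - 2q_E = 0 yields q_E = 71/4.
Then q_X = (77 - 2·(71/4))/4 = 83/8.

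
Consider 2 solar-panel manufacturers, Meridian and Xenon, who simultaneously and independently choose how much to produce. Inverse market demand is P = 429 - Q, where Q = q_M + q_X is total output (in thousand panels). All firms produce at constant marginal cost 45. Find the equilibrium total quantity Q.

Each firm earns π_i = (429 - Q)q_i - 45q_i.
Setting ∂π_i/∂q_i = 0 with rivals' quantities fixed: 384 - 2q_i - q_j = 0.
With identical firms every q_j equals q_i, so q_j = q_i and 384 = 3q_i, giving q_i = 128.
Total output Q = 128 + 128 = 256.

256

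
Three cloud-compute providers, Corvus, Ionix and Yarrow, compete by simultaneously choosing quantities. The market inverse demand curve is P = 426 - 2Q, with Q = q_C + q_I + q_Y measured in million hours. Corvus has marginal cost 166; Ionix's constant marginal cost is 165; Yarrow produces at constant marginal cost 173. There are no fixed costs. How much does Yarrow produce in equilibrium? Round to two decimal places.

29.75

Corvus's profit: π_C = (426 - 2Q)q_C - (166q_C). Setting ∂π_C/∂q_C = 0: 260 - 4q_C - 2(q_I + q_Y) = 0.
Ionix's first-order condition: 261 - 4q_I - 2(q_C + q_Y) = 0.
Yarrow's profit: π_Y = (426 - 2Q)q_Y - (173q_Y). Setting ∂π_Y/∂q_Y = 0: 253 - 4q_Y - 2(q_C + q_I) = 0.
Adding the 3 first-order conditions: 774 − 8Q = 0, so Q = 387/4.
Back-substituting: q_C = (260 − 387/2)/2 = 133/4, q_I = (261 − 387/2)/2 = 135/4, q_Y = (253 − 387/2)/2 = 119/4.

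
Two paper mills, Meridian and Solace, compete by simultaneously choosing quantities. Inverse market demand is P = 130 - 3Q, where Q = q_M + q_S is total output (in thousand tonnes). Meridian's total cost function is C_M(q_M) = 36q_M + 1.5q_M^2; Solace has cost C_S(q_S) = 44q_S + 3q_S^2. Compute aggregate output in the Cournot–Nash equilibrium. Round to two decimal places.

13.76

Meridian's profit: π_M = (130 - 3Q)q_M - (36q_M + (3/2)q_M²). Setting ∂π_M/∂q_M = 0: 94 - 9q_M - 3(q_S) = 0.
Solace's profit: π_S = (130 - 3Q)q_S - (44q_S + 3q_S²). Setting ∂π_S/∂q_S = 0: 86 - 12q_S - 3(q_M) = 0.
So q_M = (94 - 3q_S)/9 and q_S = (86 - 3q_M)/12.
Solving the pair: q_M = 290/33, q_S = 164/33.
Total output Q = 290/33 + 164/33 = 454/33.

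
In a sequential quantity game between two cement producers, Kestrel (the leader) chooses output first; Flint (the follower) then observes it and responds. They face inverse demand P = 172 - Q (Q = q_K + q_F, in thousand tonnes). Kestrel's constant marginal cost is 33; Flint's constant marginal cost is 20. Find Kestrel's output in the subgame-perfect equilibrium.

The follower Flint best-responds to any q_K: π_F = (172 - Q)q_F - 20q_F.
Setting the follower's marginal profit to zero, 152 - q_K - 2q_F = 0, i.e. q_F = (152 - q_K)/2.
Kestrel substitutes q_F(q_K) into its own profit: π_K = q_K(172 - q_K - (152 - q_K)/2) - 33q_K = (96 - (1/2)q_K)q_K - 33q_K.
The leader's first-order condition 63 - q_K = 0 yields q_K = 63.
Then q_F = (152 - 63)/2 = 89/2.

63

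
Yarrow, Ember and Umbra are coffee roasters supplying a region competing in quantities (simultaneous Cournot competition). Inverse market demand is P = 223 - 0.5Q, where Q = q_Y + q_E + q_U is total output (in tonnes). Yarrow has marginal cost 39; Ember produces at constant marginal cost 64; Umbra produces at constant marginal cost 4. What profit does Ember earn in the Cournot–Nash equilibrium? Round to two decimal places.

Yarrow's profit: π_Y = (223 - 0.5Q)q_Y - (39q_Y). Setting ∂π_Y/∂q_Y = 0: 184 - q_Y - (1/2)(q_E + q_U) = 0.
Ember's profit: π_E = (223 - 0.5Q)q_E - (64q_E). Setting ∂π_E/∂q_E = 0: 159 - q_E - (1/2)(q_Y + q_U) = 0.
Umbra's profit: π_U = (223 - 0.5Q)q_U - (4q_U). Setting ∂π_U/∂q_U = 0: 219 - q_U - (1/2)(q_Y + q_E) = 0.
Adding the 3 conditions: 562 − Q − Q = 0, i.e. Q = 281.
Back-substituting: q_Y = (184 − 281/2)/(1/2) = 87, q_E = (159 − 281/2)/(1/2) = 37, q_U = (219 − 281/2)/(1/2) = 157.
Price P = 223 - (1/2)·281 = 165/2.
Ember's profit: (165/2 - 64)·37 = 1369/2.

684.50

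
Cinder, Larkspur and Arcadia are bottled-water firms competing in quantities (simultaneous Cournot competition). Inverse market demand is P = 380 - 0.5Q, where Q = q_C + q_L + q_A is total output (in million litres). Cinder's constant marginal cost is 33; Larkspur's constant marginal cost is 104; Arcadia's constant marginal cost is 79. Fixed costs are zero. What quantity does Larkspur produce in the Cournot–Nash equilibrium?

Cinder's profit: π_C = (380 - 0.5Q)q_C - (33q_C). Setting ∂π_C/∂q_C = 0: 347 - q_C - (1/2)(q_L + q_A) = 0.
Larkspur's profit: π_L = (380 - 0.5Q)q_L - (104q_L). Setting ∂π_L/∂q_L = 0: 276 - q_L - (1/2)(q_C + q_A) = 0.
Arcadia's first-order condition: 301 - q_A - (1/2)(q_C + q_L) = 0.
Adding the 3 conditions: 924 − Q − Q = 0, i.e. Q = 462.
Back-substituting: q_C = (347 − 231)/(1/2) = 232, q_L = (276 − 231)/(1/2) = 90, q_A = (301 − 231)/(1/2) = 140.

90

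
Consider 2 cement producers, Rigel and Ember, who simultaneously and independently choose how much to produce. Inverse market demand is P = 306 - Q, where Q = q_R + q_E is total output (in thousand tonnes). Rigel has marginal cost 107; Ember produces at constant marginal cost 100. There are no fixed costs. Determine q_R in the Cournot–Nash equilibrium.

Rigel's profit: π_R = (306 - Q)q_R - (107q_R). Setting ∂π_R/∂q_R = 0: 199 - 2q_R - (q_E) = 0.
Ember's first-order condition: 206 - 2q_E - (q_R) = 0.
Best responses: q_R = (199 - q_E)/2, q_E = (206 - q_R)/2.
Solving the pair: q_R = 64, q_E = 71.

64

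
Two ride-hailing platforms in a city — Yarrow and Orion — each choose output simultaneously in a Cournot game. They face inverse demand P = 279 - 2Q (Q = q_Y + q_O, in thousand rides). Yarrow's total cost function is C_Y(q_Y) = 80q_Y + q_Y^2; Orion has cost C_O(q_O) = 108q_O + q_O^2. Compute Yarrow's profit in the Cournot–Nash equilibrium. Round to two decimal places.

2126.67

Yarrow's profit: π_Y = (279 - 2Q)q_Y - (80q_Y + q_Y²). Setting ∂π_Y/∂q_Y = 0: 199 - 6q_Y - 2(q_O) = 0.
Orion's profit: π_O = (279 - 2Q)q_O - (108q_O + q_O²). Setting ∂π_O/∂q_O = 0: 171 - 6q_O - 2(q_Y) = 0.
Rearranging gives the reaction functions q_Y = (199 - 2q_O)/6 and q_O = (171 - 2q_Y)/6.
Solving the pair: q_Y = 213/8, q_O = 157/8.
Price P = 279 - 2·(185/4) = 373/2.
Yarrow's profit: (373/2)·(213/8) - 80·(213/8) - (213/8)² = 2126.6719.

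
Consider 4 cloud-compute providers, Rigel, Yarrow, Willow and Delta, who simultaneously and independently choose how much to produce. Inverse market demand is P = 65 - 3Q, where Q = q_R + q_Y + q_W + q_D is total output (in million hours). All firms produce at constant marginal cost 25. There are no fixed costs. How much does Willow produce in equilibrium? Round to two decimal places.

A representative firm's profit is π_i = q_i(65 - 3Q) - 25q_i.
First-order condition (treating rivals' output as given): 40 - 6q_i - 3·Σ_{j≠i} q_j = 0.
With identical firms every q_j equals q_i, so Σ_{j≠i} q_j = 3q_i and 40 = 15q_i, giving q_i = 8/3.

2.67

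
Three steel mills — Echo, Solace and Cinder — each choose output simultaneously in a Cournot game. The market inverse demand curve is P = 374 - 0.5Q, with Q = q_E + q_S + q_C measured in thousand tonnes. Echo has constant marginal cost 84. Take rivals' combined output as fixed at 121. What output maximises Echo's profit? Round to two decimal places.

With rivals' combined output fixed at 121, Echo's profit is π_E = (374 - (1/2)·121 - (1/2)q_E)q_E - (84q_E) = (627/2 - (1/2)q_E)q_E - (84q_E).
∂π_E/∂q_E = 459/2 - q_E = 0, so q_E = 459/2.

229.50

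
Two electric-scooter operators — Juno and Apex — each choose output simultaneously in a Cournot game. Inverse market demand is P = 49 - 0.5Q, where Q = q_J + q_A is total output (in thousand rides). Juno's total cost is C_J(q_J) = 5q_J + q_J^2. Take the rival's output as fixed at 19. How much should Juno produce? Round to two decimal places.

11.50

With the rival's output fixed at 19, Juno's profit is π_J = (49 - (1/2)·19 - (1/2)q_J)q_J - (5q_J + q_J²) = (79/2 - (1/2)q_J)q_J - (5q_J + q_J²).
∂π_J/∂q_J = 69/2 - 3q_J = 0, so q_J = 23/2.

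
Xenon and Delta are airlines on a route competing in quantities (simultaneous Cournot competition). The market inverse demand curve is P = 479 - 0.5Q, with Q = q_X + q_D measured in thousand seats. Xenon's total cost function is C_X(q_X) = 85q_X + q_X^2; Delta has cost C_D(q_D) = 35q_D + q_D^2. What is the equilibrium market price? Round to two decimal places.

359.29

Xenon's profit: π_X = (479 - 0.5Q)q_X - (85q_X + q_X²). Setting ∂π_X/∂q_X = 0: 394 - 3q_X - (1/2)(q_D) = 0.
Delta's profit: π_D = (479 - 0.5Q)q_D - (35q_D + q_D²). Setting ∂π_D/∂q_D = 0: 444 - 3q_D - (1/2)(q_X) = 0.
Best responses: q_X = (394 - (1/2)q_D)/3, q_D = (444 - (1/2)q_X)/3.
Substituting one into the other gives q_X = 768/7 and q_D = 908/7.
Total output Q = 1676/7, so price P = 479 - (1/2)·(1676/7) = 359.2857.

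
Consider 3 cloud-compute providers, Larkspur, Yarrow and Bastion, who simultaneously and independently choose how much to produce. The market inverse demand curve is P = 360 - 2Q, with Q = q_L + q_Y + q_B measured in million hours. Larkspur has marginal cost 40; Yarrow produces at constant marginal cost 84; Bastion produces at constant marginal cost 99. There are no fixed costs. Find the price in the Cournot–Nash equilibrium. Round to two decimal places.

145.75

Larkspur's profit: π_L = (360 - 2Q)q_L - (40q_L). Setting ∂π_L/∂q_L = 0: 320 - 4q_L - 2(q_Y + q_B) = 0.
Yarrow's first-order condition: 276 - 4q_Y - 2(q_L + q_B) = 0.
Bastion's profit: π_B = (360 - 2Q)q_B - (99q_B). Setting ∂π_B/∂q_B = 0: 261 - 4q_B - 2(q_L + q_Y) = 0.
Adding the 3 first-order conditions: 857 − 8Q = 0, so Q = 857/8.
Back-substituting: q_L = (320 − 857/4)/2 = 423/8, q_Y = (276 − 857/4)/2 = 247/8, q_B = (261 − 857/4)/2 = 187/8.
Total output Q = 857/8, so price P = 360 - 2·(857/8) = 583/4.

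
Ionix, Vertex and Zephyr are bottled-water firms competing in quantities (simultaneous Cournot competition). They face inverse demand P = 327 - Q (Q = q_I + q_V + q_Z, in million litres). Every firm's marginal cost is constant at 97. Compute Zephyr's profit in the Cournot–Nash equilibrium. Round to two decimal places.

3306.25

Each firm earns π_i = (327 - Q)q_i - 97q_i.
Setting ∂π_i/∂q_i = 0 with rivals' quantities fixed: 230 - 2q_i - Σ_{j≠i} q_j = 0.
With identical firms every q_j equals q_i, so Σ_{j≠i} q_j = 2q_i and 230 = 4q_i, giving q_i = 115/2.
Price P = 327 - 345/2 = 309/2.
Zephyr's profit: (309/2 - 97)·(115/2) = 3306.2500.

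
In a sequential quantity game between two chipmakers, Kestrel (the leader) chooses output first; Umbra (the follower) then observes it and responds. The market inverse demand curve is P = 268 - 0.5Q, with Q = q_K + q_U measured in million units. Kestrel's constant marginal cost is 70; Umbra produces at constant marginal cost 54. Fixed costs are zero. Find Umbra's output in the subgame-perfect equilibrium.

123

Solve by backward induction. Given q_K, the follower Umbra maximises π_U = (268 - (1/2)q_K - (1/2)q_U)q_U - 54q_U.
∂π_U/∂q_U = 214 - (1/2)q_K - q_U = 0 gives the reaction function q_U = (214 - (1/2)q_K).
The leader anticipates this reaction. Substituting into P = 268 - 0.5Q gives P = 161 - (1/4)q_K, so π_K = (161 - (1/4)q_K)q_K - 70q_K.
The leader's first-order condition 91 - (1/2)q_K = 0 yields q_K = 182.
Then q_U = (214 - (1/2)·182) = 123.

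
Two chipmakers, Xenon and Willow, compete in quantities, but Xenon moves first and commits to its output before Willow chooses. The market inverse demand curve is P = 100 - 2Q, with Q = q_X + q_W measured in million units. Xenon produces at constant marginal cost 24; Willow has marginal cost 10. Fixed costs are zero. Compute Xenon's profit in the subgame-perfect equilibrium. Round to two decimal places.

240.25

Solve by backward induction. Given q_X, the follower Willow maximises π_W = (100 - 2q_X - 2q_W)q_W - 10q_W.
∂π_W/∂q_W = 90 - 2q_X - 4q_W = 0 gives the reaction function q_W = (90 - 2q_X)/4.
Xenon substitutes q_W(q_X) into its own profit: π_X = q_X(100 - 2q_X - (90 - 2q_X)/2) - 24q_X = (55 - q_X)q_X - 24q_X.
The leader's first-order condition 31 - 2q_X = 0 yields q_X = 31/2.
Then q_W = (90 - 2·(31/2))/4 = 59/4.
Price P = 100 - 2·(121/4) = 79/2.
Xenon's profit: (79/2 - 24)·(31/2) = 961/4.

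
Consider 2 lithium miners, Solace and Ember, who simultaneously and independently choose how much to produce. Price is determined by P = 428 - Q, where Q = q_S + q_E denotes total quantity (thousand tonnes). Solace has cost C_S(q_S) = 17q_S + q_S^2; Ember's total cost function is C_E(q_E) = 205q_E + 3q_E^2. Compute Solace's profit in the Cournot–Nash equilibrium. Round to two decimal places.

19550.94

Solace's profit: π_S = (428 - Q)q_S - (17q_S + q_S²). Setting ∂π_S/∂q_S = 0: 411 - 4q_S - (q_E) = 0.
Ember's profit: π_E = (428 - Q)q_E - (205q_E + 3q_E²). Setting ∂π_E/∂q_E = 0: 223 - 8q_E - (q_S) = 0.
Best responses: q_S = (411 - q_E)/4, q_E = (223 - q_S)/8.
Substituting one into the other gives q_S = 98.8710 and q_E = 481/31.
Price P = 428 - 114.3871 = 313.6129.
Solace's profit: 313.6129·98.8710 - 17·98.8710 - 98.8710² = 19550.9365.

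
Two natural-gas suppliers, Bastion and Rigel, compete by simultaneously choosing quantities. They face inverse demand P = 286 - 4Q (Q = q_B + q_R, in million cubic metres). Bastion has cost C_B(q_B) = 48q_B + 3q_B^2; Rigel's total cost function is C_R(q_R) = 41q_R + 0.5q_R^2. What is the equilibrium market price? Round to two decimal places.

Bastion's profit: π_B = (286 - 4Q)q_B - (48q_B + 3q_B²). Setting ∂π_B/∂q_B = 0: 238 - 14q_B - 4(q_R) = 0.
Rigel's first-order condition: 245 - 9q_R - 4(q_B) = 0.
Best responses: q_B = (238 - 4q_R)/14, q_R = (245 - 4q_B)/9.
Substituting one into the other gives q_B = 581/55 and q_R = 1239/55.
Total output Q = 364/11, so price P = 286 - 4·(364/11) = 1690/11.

153.64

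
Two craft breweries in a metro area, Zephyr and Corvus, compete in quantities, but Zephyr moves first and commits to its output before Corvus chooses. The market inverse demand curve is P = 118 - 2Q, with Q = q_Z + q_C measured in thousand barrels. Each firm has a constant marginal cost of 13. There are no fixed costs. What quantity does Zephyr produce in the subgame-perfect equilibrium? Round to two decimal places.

The follower Corvus best-responds to any q_Z: π_C = (118 - 2Q)q_C - 13q_C.
Setting the follower's marginal profit to zero, 105 - 2q_Z - 4q_C = 0, i.e. q_C = (105 - 2q_Z)/4.
Zephyr substitutes q_C(q_Z) into its own profit: π_Z = q_Z(118 - 2q_Z - (105 - 2q_Z)/2) - 13q_Z = (131/2 - q_Z)q_Z - 13q_Z.
Leader FOC: 105/2 - 2q_Z = 0, so q_Z = 105/4.
Then q_C = (105 - 2·(105/4))/4 = 105/8.

26.25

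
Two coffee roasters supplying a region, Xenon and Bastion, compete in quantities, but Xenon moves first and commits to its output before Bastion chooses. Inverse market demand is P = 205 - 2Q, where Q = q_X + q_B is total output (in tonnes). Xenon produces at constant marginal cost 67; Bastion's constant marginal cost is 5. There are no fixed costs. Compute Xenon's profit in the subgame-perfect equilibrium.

The follower Bastion best-responds to any q_X: π_B = (205 - 2Q)q_B - 5q_B.
∂π_B/∂q_B = 200 - 2q_X - 4q_B = 0 gives the reaction function q_B = (200 - 2q_X)/4.
Xenon substitutes q_B(q_X) into its own profit: π_X = q_X(205 - 2q_X - (200 - 2q_X)/2) - 67q_X = (105 - q_X)q_X - 67q_X.
The leader's first-order condition 38 - 2q_X = 0 yields q_X = 19.
Then q_B = (200 - 2·19)/4 = 81/2.
Price P = 205 - 2·(119/2) = 86.
Xenon's profit: (86 - 67)·19 = 361.

361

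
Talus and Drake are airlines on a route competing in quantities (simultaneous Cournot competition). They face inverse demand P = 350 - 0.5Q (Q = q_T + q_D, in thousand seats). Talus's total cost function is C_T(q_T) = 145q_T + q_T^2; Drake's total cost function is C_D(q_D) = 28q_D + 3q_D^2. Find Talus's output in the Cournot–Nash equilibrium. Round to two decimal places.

61.40

Talus's profit: π_T = (350 - 0.5Q)q_T - (145q_T + q_T²). Setting ∂π_T/∂q_T = 0: 205 - 3q_T - (1/2)(q_D) = 0.
Drake's profit: π_D = (350 - 0.5Q)q_D - (28q_D + 3q_D²). Setting ∂π_D/∂q_D = 0: 322 - 7q_D - (1/2)(q_T) = 0.
Rearranging gives the reaction functions q_T = (205 - (1/2)q_D)/3 and q_D = (322 - (1/2)q_T)/7.
Solving the pair: q_T = 61.3976, q_D = 41.6145.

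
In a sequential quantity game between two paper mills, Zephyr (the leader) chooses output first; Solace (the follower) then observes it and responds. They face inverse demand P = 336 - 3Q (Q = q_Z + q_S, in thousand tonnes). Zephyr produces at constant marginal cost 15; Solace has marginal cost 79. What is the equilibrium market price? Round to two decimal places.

The follower Solace best-responds to any q_Z: π_S = (336 - 3Q)q_S - 79q_S.
Setting the follower's marginal profit to zero, 257 - 3q_Z - 6q_S = 0, i.e. q_S = (257 - 3q_Z)/6.
The leader anticipates this reaction. Substituting into P = 336 - 3Q gives P = 415/2 - (3/2)q_Z, so π_Z = (415/2 - (3/2)q_Z)q_Z - 15q_Z.
Leader FOC: 385/2 - 3q_Z = 0, so q_Z = 385/6.
Then q_S = (257 - 3·(385/6))/6 = 43/4.
Total output Q = 899/12, so price P = 336 - 3·(899/12) = 445/4.

111.25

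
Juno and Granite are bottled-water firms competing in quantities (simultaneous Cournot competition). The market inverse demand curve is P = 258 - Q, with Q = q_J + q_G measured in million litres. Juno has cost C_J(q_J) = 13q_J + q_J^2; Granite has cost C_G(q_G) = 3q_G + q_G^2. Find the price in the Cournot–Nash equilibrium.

Juno's profit: π_J = (258 - Q)q_J - (13q_J + q_J²). Setting ∂π_J/∂q_J = 0: 245 - 4q_J - (q_G) = 0.
Granite's first-order condition: 255 - 4q_G - (q_J) = 0.
Best responses: q_J = (245 - q_G)/4, q_G = (255 - q_J)/4.
Solving the pair: q_J = 145/3, q_G = 155/3.
Total output Q = 100, so price P = 258 - 100 = 158.

158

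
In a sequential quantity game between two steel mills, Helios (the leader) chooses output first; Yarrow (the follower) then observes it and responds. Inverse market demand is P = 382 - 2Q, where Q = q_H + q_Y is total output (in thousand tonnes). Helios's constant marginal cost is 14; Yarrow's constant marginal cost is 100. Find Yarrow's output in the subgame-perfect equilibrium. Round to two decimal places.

Solve by backward induction. Given q_H, the follower Yarrow maximises π_Y = (382 - 2q_H - 2q_Y)q_Y - 100q_Y.
Follower FOC: 282 - 2q_H - 4q_Y = 0, so q_Y(q_H) = (282 - 2q_H)/4.
The leader anticipates this reaction. Substituting into P = 382 - 2Q gives P = 241 - q_H, so π_H = (241 - q_H)q_H - 14q_H.
The leader's first-order condition 227 - 2q_H = 0 yields q_H = 227/2.
Then q_Y = (282 - 2·(227/2))/4 = 55/4.

13.75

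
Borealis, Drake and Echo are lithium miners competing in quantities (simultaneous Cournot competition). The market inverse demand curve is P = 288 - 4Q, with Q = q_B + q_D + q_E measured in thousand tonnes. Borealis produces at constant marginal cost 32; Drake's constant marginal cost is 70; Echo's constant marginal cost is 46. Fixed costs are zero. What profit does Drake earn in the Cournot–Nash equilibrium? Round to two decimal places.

380.25

Borealis's profit: π_B = (288 - 4Q)q_B - (32q_B). Setting ∂π_B/∂q_B = 0: 256 - 8q_B - 4(q_D + q_E) = 0.
Drake's first-order condition: 218 - 8q_D - 4(q_B + q_E) = 0.
Echo's first-order condition: 242 - 8q_E - 4(q_B + q_D) = 0.
Summing all 3 equations gives 716 − 16Q = 0, hence Q = 179/4.
Back-substituting: q_B = (256 − 179)/4 = 77/4, q_D = (218 − 179)/4 = 39/4, q_E = (242 − 179)/4 = 63/4.
Price P = 288 - 4·(179/4) = 109.
Drake's profit: (109 - 70)·(39/4) = 1521/4.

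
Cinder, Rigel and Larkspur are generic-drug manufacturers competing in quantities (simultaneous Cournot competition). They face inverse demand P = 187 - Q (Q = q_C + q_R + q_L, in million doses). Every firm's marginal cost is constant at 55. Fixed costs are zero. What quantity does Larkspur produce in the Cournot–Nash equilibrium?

A representative firm's profit is π_i = q_i(187 - Q) - 55q_i.
First-order condition (treating rivals' output as given): 132 - 2q_i - Σ_{j≠i} q_j = 0.
With identical firms every q_j equals q_i, so Σ_{j≠i} q_j = 2q_i and 132 = 4q_i, giving q_i = 33.

33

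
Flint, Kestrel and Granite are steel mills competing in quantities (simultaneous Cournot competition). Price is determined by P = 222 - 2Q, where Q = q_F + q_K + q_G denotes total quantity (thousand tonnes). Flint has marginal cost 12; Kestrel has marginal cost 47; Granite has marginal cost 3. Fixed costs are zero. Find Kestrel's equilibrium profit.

Flint's profit: π_F = (222 - 2Q)q_F - (12q_F). Setting ∂π_F/∂q_F = 0: 210 - 4q_F - 2(q_K + q_G) = 0.
Kestrel's profit: π_K = (222 - 2Q)q_K - (47q_K). Setting ∂π_K/∂q_K = 0: 175 - 4q_K - 2(q_F + q_G) = 0.
Granite's first-order condition: 219 - 4q_G - 2(q_F + q_K) = 0.
Adding the 3 conditions: 604 − 4Q − 4Q = 0, i.e. Q = 151/2.
Back-substituting: q_F = (210 − 151)/2 = 59/2, q_K = (175 − 151)/2 = 12, q_G = (219 − 151)/2 = 34.
Price P = 222 - 2·(151/2) = 71.
Kestrel's profit: (71 - 47)·12 = 288.

288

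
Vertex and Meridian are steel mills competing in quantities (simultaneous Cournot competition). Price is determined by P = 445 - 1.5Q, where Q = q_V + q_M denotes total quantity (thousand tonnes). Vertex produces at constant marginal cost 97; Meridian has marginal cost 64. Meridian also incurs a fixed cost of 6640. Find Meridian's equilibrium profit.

Vertex's profit: π_V = (445 - 1.5Q)q_V - (97q_V). Setting ∂π_V/∂q_V = 0: 348 - 3q_V - (3/2)(q_M) = 0.
Meridian's profit: π_M = (445 - 1.5Q)q_M - (64q_M). Setting ∂π_M/∂q_M = 0: 381 - 3q_M - (3/2)(q_V) = 0.
Best responses: q_V = (348 - (3/2)q_M)/3, q_M = (381 - (3/2)q_V)/3.
Substituting one into the other gives q_V = 70 and q_M = 92.
Price P = 445 - (3/2)·162 = 202.
Meridian's profit: (202 - 64)·92 - 6640 = 6056.

6056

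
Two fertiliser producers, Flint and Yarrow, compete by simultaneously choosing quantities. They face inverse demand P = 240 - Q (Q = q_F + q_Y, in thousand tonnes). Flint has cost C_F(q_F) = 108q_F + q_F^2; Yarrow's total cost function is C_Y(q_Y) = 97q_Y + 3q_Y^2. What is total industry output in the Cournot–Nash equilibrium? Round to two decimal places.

43.65

Flint's profit: π_F = (240 - Q)q_F - (108q_F + q_F²). Setting ∂π_F/∂q_F = 0: 132 - 4q_F - (q_Y) = 0.
Yarrow's profit: π_Y = (240 - Q)q_Y - (97q_Y + 3q_Y²). Setting ∂π_Y/∂q_Y = 0: 143 - 8q_Y - (q_F) = 0.
Rearranging gives the reaction functions q_F = (132 - q_Y)/4 and q_Y = (143 - q_F)/8.
Solving the pair: q_F = 913/31, q_Y = 440/31.
Total output Q = 913/31 + 440/31 = 1353/31.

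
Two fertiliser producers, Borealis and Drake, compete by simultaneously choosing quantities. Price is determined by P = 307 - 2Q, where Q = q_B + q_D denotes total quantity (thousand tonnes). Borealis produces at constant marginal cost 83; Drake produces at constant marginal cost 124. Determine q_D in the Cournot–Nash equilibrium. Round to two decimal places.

Borealis's profit: π_B = (307 - 2Q)q_B - (83q_B). Setting ∂π_B/∂q_B = 0: 224 - 4q_B - 2(q_D) = 0.
Drake's profit: π_D = (307 - 2Q)q_D - (124q_D). Setting ∂π_D/∂q_D = 0: 183 - 4q_D - 2(q_B) = 0.
So q_B = (224 - 2q_D)/4 and q_D = (183 - 2q_B)/4.
Substituting one into the other gives q_B = 265/6 and q_D = 71/3.

23.67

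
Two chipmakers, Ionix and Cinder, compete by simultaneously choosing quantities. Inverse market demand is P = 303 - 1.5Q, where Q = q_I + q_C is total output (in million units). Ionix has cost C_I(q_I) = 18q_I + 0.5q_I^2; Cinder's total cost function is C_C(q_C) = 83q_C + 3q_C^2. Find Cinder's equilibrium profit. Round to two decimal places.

808.91

Ionix's profit: π_I = (303 - 1.5Q)q_I - (18q_I + (1/2)q_I²). Setting ∂π_I/∂q_I = 0: 285 - 4q_I - (3/2)(q_C) = 0.
Cinder's first-order condition: 220 - 9q_C - (3/2)(q_I) = 0.
Rearranging gives the reaction functions q_I = (285 - (3/2)q_C)/4 and q_C = (220 - (3/2)q_I)/9.
Substituting one into the other gives q_I = 596/9 and q_C = 362/27.
Price P = 303 - (3/2)·79.6296 = 1652/9.
Cinder's profit: (1652/9)·(362/27) - 83·(362/27) - 3(362/27)² = 808.9136.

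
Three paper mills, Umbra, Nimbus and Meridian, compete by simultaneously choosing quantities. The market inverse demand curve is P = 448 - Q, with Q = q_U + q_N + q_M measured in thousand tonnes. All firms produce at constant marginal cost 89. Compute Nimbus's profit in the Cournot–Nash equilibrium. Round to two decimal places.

8055.06

Each firm earns π_i = (448 - Q)q_i - 89q_i.
First-order condition (treating rivals' output as given): 359 - 2q_i - Σ_{j≠i} q_j = 0.
With identical firms every q_j equals q_i, so Σ_{j≠i} q_j = 2q_i and 359 = 4q_i, giving q_i = 359/4.
Price P = 448 - 1077/4 = 715/4.
Nimbus's profit: (715/4 - 89)·(359/4) = 8055.0625.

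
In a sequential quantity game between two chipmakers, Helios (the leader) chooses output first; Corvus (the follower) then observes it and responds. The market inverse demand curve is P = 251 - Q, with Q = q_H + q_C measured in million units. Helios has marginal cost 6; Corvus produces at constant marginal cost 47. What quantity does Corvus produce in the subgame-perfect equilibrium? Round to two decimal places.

The follower Corvus best-responds to any q_H: π_C = (251 - Q)q_C - 47q_C.
Setting the follower's marginal profit to zero, 204 - q_H - 2q_C = 0, i.e. q_C = (204 - q_H)/2.
The leader anticipates this reaction. Substituting into P = 251 - Q gives P = 149 - (1/2)q_H, so π_H = (149 - (1/2)q_H)q_H - 6q_H.
Leader FOC: 143 - q_H = 0, so q_H = 143.
Then q_C = (204 - 143)/2 = 61/2.

30.50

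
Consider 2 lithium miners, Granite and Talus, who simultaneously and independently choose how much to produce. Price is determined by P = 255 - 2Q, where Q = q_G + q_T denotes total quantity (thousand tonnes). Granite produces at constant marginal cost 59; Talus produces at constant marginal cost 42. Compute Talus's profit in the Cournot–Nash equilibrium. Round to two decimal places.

2938.89

Granite's profit: π_G = (255 - 2Q)q_G - (59q_G). Setting ∂π_G/∂q_G = 0: 196 - 4q_G - 2(q_T) = 0.
Talus's first-order condition: 213 - 4q_T - 2(q_G) = 0.
So q_G = (196 - 2q_T)/4 and q_T = (213 - 2q_G)/4.
Substituting one into the other gives q_G = 179/6 and q_T = 115/3.
Price P = 255 - 2·(409/6) = 356/3.
Talus's profit: (356/3 - 42)·(115/3) = 2938.8889.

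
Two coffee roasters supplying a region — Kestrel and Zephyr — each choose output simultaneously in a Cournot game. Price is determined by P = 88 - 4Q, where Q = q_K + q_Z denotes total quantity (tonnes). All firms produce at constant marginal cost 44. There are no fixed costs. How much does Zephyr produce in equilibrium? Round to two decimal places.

A representative firm's profit is π_i = q_i(88 - 4Q) - 44q_i.
Setting ∂π_i/∂q_i = 0 with rivals' quantities fixed: 44 - 8q_i - 4q_j = 0.
With identical firms every q_j equals q_i, so q_j = q_i and 44 = 12q_i, giving q_i = 11/3.

3.67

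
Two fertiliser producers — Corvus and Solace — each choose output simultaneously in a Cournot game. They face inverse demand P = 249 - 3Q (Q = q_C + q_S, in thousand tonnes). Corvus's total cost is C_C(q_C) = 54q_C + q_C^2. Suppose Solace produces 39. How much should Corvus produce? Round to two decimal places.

With the rival's output fixed at 39, Corvus's profit is π_C = (249 - 3·39 - 3q_C)q_C - (54q_C + q_C²) = (132 - 3q_C)q_C - (54q_C + q_C²).
∂π_C/∂q_C = 78 - 8q_C = 0, so q_C = 39/4.

9.75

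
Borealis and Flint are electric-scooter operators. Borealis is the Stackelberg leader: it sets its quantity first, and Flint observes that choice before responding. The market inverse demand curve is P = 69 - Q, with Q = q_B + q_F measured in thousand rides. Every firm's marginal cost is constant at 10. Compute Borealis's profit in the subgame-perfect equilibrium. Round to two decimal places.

435.13

The follower Flint best-responds to any q_B: π_F = (69 - Q)q_F - 10q_F.
∂π_F/∂q_F = 59 - q_B - 2q_F = 0 gives the reaction function q_F = (59 - q_B)/2.
Borealis substitutes q_F(q_B) into its own profit: π_B = q_B(69 - q_B - (59 - q_B)/2) - 10q_B = (79/2 - (1/2)q_B)q_B - 10q_B.
Maximising: ∂π_B/∂q_B = 59/2 - q_B = 0, giving q_B = 59/2.
Then q_F = (59 - 59/2)/2 = 59/4.
Price P = 69 - 177/4 = 99/4.
Borealis's profit: (99/4 - 10)·(59/2) = 435.1250.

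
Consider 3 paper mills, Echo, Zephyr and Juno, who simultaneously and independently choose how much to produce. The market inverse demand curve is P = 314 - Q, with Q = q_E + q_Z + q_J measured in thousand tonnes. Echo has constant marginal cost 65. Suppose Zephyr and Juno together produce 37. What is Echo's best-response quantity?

With rivals' combined output fixed at 37, Echo's profit is π_E = (314 - 37 - q_E)q_E - (65q_E) = (277 - q_E)q_E - (65q_E).
∂π_E/∂q_E = 212 - 2q_E = 0, so q_E = 106.

106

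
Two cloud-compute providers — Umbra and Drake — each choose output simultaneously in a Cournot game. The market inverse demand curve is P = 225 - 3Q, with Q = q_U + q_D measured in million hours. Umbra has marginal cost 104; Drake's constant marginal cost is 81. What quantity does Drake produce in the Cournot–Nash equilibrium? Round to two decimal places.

18.56

Umbra's profit: π_U = (225 - 3Q)q_U - (104q_U). Setting ∂π_U/∂q_U = 0: 121 - 6q_U - 3(q_D) = 0.
Drake's profit: π_D = (225 - 3Q)q_D - (81q_D). Setting ∂π_D/∂q_D = 0: 144 - 6q_D - 3(q_U) = 0.
So q_U = (121 - 3q_D)/6 and q_D = (144 - 3q_U)/6.
Solving the pair: q_U = 98/9, q_D = 167/9.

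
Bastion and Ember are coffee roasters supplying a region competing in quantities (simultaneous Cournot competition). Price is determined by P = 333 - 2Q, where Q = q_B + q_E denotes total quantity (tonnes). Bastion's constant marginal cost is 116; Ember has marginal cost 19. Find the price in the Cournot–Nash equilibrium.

156

Bastion's profit: π_B = (333 - 2Q)q_B - (116q_B). Setting ∂π_B/∂q_B = 0: 217 - 4q_B - 2(q_E) = 0.
Ember's first-order condition: 314 - 4q_E - 2(q_B) = 0.
So q_B = (217 - 2q_E)/4 and q_E = (314 - 2q_B)/4.
Solving the pair: q_B = 20, q_E = 137/2.
Total output Q = 177/2, so price P = 333 - 2·(177/2) = 156.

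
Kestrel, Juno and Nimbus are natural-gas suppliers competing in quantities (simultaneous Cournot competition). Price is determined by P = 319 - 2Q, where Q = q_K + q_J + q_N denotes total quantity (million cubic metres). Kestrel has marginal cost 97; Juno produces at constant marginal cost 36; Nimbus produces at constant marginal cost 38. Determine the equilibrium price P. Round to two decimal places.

Kestrel's profit: π_K = (319 - 2Q)q_K - (97q_K). Setting ∂π_K/∂q_K = 0: 222 - 4q_K - 2(q_J + q_N) = 0.
Juno's profit: π_J = (319 - 2Q)q_J - (36q_J). Setting ∂π_J/∂q_J = 0: 283 - 4q_J - 2(q_K + q_N) = 0.
Nimbus's profit: π_N = (319 - 2Q)q_N - (38q_N). Setting ∂π_N/∂q_N = 0: 281 - 4q_N - 2(q_K + q_J) = 0.
Summing all 3 equations gives 786 − 8Q = 0, hence Q = 393/4.
Back-substituting: q_K = (222 − 393/2)/2 = 51/4, q_J = (283 − 393/2)/2 = 173/4, q_N = (281 − 393/2)/2 = 169/4.
Total output Q = 393/4, so price P = 319 - 2·(393/4) = 245/2.

122.50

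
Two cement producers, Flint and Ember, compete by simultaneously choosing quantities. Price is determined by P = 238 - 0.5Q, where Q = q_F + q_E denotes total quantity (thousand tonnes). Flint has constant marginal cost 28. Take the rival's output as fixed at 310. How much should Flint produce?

55

With the rival's output fixed at 310, Flint's profit is π_F = (238 - (1/2)·310 - (1/2)q_F)q_F - (28q_F) = (83 - (1/2)q_F)q_F - (28q_F).
∂π_F/∂q_F = 55 - q_F = 0, so q_F = 55.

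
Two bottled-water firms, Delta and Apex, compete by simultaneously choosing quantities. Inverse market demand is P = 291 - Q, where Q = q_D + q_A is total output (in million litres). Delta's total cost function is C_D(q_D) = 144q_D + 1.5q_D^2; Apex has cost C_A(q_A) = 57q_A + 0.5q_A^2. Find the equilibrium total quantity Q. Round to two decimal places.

87.86

Delta's profit: π_D = (291 - Q)q_D - (144q_D + (3/2)q_D²). Setting ∂π_D/∂q_D = 0: 147 - 5q_D - (q_A) = 0.
Apex's first-order condition: 234 - 3q_A - (q_D) = 0.
So q_D = (147 - q_A)/5 and q_A = (234 - q_D)/3.
Substituting one into the other gives q_D = 207/14 and q_A = 1023/14.
Total output Q = 207/14 + 1023/14 = 615/7.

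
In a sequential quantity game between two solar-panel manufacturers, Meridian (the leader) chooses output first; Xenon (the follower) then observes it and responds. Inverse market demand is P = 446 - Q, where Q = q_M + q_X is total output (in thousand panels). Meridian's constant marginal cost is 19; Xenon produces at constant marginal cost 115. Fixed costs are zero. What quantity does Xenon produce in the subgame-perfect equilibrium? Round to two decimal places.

Solve by backward induction. Given q_M, the follower Xenon maximises π_X = (446 - q_M - q_X)q_X - 115q_X.
Follower FOC: 331 - q_M - 2q_X = 0, so q_X(q_M) = (331 - q_M)/2.
The leader anticipates this reaction. Substituting into P = 446 - Q gives P = 561/2 - (1/2)q_M, so π_M = (561/2 - (1/2)q_M)q_M - 19q_M.
Leader FOC: 523/2 - q_M = 0, so q_M = 523/2.
Then q_X = (331 - 523/2)/2 = 139/4.

34.75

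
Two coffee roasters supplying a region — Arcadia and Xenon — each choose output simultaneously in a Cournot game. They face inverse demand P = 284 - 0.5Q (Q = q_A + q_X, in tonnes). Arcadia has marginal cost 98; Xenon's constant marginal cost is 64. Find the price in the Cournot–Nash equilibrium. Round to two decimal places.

148.67

Arcadia's profit: π_A = (284 - 0.5Q)q_A - (98q_A). Setting ∂π_A/∂q_A = 0: 186 - q_A - (1/2)(q_X) = 0.
Xenon's profit: π_X = (284 - 0.5Q)q_X - (64q_X). Setting ∂π_X/∂q_X = 0: 220 - q_X - (1/2)(q_A) = 0.
So q_A = (186 - (1/2)q_X) and q_X = (220 - (1/2)q_A).
Substituting one into the other gives q_A = 304/3 and q_X = 508/3.
Total output Q = 812/3, so price P = 284 - (1/2)·(812/3) = 446/3.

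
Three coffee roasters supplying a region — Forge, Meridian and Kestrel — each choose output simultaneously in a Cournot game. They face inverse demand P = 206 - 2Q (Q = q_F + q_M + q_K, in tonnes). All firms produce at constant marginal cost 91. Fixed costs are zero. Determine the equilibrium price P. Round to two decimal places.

119.75

Each firm earns π_i = (206 - 2Q)q_i - 91q_i.
First-order condition (treating rivals' output as given): 115 - 4q_i - 2·Σ_{j≠i} q_j = 0.
With identical firms every q_j equals q_i, so Σ_{j≠i} q_j = 2q_i and 115 = 8q_i, giving q_i = 115/8.
Total output Q = 345/8, so price P = 206 - 2·(345/8) = 479/4.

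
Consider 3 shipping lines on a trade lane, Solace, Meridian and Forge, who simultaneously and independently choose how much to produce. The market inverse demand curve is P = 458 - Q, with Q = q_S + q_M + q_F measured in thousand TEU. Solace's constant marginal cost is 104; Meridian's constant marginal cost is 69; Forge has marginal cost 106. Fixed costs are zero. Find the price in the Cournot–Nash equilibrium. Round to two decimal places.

184.25

Solace's profit: π_S = (458 - Q)q_S - (104q_S). Setting ∂π_S/∂q_S = 0: 354 - 2q_S - (q_M + q_F) = 0.
Meridian's profit: π_M = (458 - Q)q_M - (69q_M). Setting ∂π_M/∂q_M = 0: 389 - 2q_M - (q_S + q_F) = 0.
Forge's profit: π_F = (458 - Q)q_F - (106q_F). Setting ∂π_F/∂q_F = 0: 352 - 2q_F - (q_S + q_M) = 0.
Adding the 3 conditions: 1095 − 2Q − 2Q = 0, i.e. Q = 1095/4.
Back-substituting: q_S = (354 − 1095/4) = 321/4, q_M = (389 − 1095/4) = 461/4, q_F = (352 − 1095/4) = 313/4.
Total output Q = 1095/4, so price P = 458 - 1095/4 = 737/4.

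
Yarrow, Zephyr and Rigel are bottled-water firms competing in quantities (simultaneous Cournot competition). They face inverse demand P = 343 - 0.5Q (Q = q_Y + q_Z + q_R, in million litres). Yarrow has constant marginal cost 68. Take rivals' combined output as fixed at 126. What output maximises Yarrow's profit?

With rivals' combined output fixed at 126, Yarrow's profit is π_Y = (343 - (1/2)·126 - (1/2)q_Y)q_Y - (68q_Y) = (280 - (1/2)q_Y)q_Y - (68q_Y).
∂π_Y/∂q_Y = 212 - q_Y = 0, so q_Y = 212.

212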